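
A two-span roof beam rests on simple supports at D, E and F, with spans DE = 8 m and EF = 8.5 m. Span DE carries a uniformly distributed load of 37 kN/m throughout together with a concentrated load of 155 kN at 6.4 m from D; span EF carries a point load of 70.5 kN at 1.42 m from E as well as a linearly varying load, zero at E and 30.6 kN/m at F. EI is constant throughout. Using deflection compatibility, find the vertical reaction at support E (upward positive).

Insert a hinge at E; M_E is the redundant, and each span becomes simply supported.
End slopes at the hinge E, treating each span as simply supported:
  span DE: UDL 37: wL³/(24EI) = 789.3/EI
  span DE: point load 155 at a = 6.4: Pab(L + a)/(6LEI) = 476.2/EI
  span EF: point load 70.5 at a = 1.42: Pab(L + b)/(6LEI) = 216.5/EI
  span EF: triangular load, peak 30.6: 7w₀L³/(360EI) = 365.4/EI
  relative rotation θ_0 = (1265 + 581.9)/EI = 1847/EI
A unit hogging moment at E produces rotation L₁/(3EI) + L₂/(3EI) = 5.5/EI.
Compatibility: M_E·(L₁+L₂)/(3EI) = θ_0, giving M_E = 335.9 kN·m (hogging).
Span DE, ΣM about D with M_E applied at E: R_E^{DE}·8 = 2176 + 335.9, so R_E^{DE} = 314 kN and R_D = 451 − 314 = 137 kN.
Span EF, ΣM about F: R_E^{EF}·8.5 = 867.6 + 335.9, so R_E^{EF} = 141.6 kN and R_F = 200.6 − 141.6 = 58.96 kN.
R_E = 314 + 141.6 = 455.6 kN.

R_E = 455.6 kN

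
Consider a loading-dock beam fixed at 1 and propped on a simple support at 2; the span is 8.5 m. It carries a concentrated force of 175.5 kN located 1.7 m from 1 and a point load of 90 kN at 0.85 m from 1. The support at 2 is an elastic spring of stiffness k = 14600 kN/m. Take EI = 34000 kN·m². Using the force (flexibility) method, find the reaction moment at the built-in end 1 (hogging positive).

Release the roller at 2. Primary structure: cantilever fixed at 1.
Free-end deflection of the primary structure under the applied loading (downward +):
  point load 175.5 at a = 1.7: Pa²(3L − a)/(6EI) = 2012/EI
  point load 90 at a = 0.85: Pa²(3L − a)/(6EI) = 267.1/EI
  δ_0 = 2279/EI
Tip deflection under a unit load at 2: L³/(3EI) = 204.7/EI.
With EI = 34000 kN·m²: δ_0 = 0.06703 m and δ_{22} = 0.006021 m/kN.
Compatibility — the spring shortens by R_2/k under the reaction it provides: δ_0 − R_2·δ_{22} = R_2/k. With 1/k = 0.000068 m/kN, R_2 = δ_0 / (δ_{22} + 1/k) = 0.06703 / (0.006021 + 0.000068) = 11.01 kN.
Moment equilibrium about 1: M_1 = Σ(load moments about 1) − R_2·L = 374.9 − 11.01×8.5 = 281.3 kN·m.

M_1 = 281.3 kN·m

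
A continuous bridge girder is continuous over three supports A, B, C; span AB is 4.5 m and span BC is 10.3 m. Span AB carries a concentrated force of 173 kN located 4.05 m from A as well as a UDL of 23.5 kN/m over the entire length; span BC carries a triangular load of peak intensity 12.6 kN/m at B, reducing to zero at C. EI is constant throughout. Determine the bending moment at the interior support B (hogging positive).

Insert a hinge at B; M_B is the redundant, and each span becomes simply supported.
Discontinuity in slope at B on the released structure — sum the simple-span end rotations:
  span AB: point load 173 at a = 4.05: Pab(L + a)/(6LEI) = 99.84/EI
  span AB: UDL 23.5: wL³/(24EI) = 89.23/EI
  span BC: triangular load, peak 12.6: w₀L³/(45EI) = 306/EI
  relative rotation θ_0 = (189.1 + 306)/EI = 495/EI
A unit hogging moment at B produces rotation L₁/(3EI) + L₂/(3EI) = 4.933/EI.
Slope continuity at B: θ_0 = M_B·4.933/EI, so M_B = 495/4.933 = 100.3 kN·m (hogging).

M_B = 100.3 kN·m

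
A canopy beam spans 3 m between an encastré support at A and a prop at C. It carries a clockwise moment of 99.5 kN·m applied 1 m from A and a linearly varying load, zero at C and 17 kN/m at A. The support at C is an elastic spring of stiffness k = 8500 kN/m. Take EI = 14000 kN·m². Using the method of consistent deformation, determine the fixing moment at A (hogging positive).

M_A = 41.98 kN·m

Remove the prop at C; the released (primary) structure is a cantilever built in at A.
Downward deflection at the released point C due to the loads:
  clockwise couple 99.5 at a = 1: M₀a(2L − a)/(2EI) = 248.8/EI
  triangular load, peak 17 at the fixed end: w₀L⁴/(30EI) = 45.9/EI
  δ_0 = 294.6/EI
Flexibility coefficient — unit upward force at C: δ_{CC} = L³/(3EI) = 9/EI.
With EI = 14000 kN·m²: δ_0 = 0.021046 m and δ_{CC} = 0.000643 m/kN.
Compatibility — the spring shortens by R_C/k under the reaction it provides: δ_0 − R_C·δ_{CC} = R_C/k. With 1/k = 0.000118 m/kN, R_C = δ_0 / (δ_{CC} + 1/k) = 0.021046 / (0.000643 + 0.000118) = 27.67 kN.
Moment equilibrium about A: M_A = Σ(load moments about A) − R_C·L = 125 − 27.67×3 = 41.98 kN·m.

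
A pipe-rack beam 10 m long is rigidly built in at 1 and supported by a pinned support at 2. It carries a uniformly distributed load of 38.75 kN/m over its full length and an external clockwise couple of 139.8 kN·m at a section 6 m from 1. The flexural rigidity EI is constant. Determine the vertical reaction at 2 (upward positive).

Take the reaction at 2 as the redundant and release it; the primary structure is a cantilever fixed at 1.
Free-end deflection of the primary structure under the applied loading (downward +):
  UDL 38.75: wL⁴/(8EI) = 48438/EI
  clockwise couple 139.8 at a = 6: M₀a(2L − a)/(2EI) = 5872/EI
  δ_0 = 54309/EI
Flexibility coefficient — unit upward force at 2: δ_{22} = L³/(3EI) = 333.3/EI.
The prop prevents deflection at 2: R_2 = δ_0/δ_{22} = 54309/333.3 = 162.9 kN.

R_2 = 162.9 kN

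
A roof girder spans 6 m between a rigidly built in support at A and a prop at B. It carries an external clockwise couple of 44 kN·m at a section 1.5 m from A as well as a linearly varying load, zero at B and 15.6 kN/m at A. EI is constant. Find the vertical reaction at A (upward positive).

Take the reaction at B as the redundant and release it; the primary structure is a cantilever fixed at A.
Primary-structure tip deflection at B by superposition:
  clockwise couple 44 at a = 1.5: M₀a(2L − a)/(2EI) = 346.5/EI
  triangular load, peak 15.6 at the fixed end: w₀L⁴/(30EI) = 673.9/EI
  δ_0 = 1020/EI
Flexibility coefficient — unit upward force at B: δ_{BB} = L³/(3EI) = 72/EI.
Compatibility at B: δ_0 − R_B·δ_{BB} = 0, so R_B = 1020/72 = 14.17 kN.
Vertical equilibrium: R_A = ΣP − R_B = 46.8 − 14.17 = 32.63 kN.

R_A = 32.63 kN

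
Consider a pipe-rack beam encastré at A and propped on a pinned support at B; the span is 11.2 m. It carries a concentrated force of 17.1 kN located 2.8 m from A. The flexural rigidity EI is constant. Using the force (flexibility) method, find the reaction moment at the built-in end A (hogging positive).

Release the roller at B. Primary structure: cantilever fixed at A.
Deflection at B on the released cantilever, summing each load's contribution:
  point load 17.1 at a = 2.8: Pa²(3L − a)/(6EI) = 688.2/EI
Tip deflection under a unit load at B: L³/(3EI) = 468.3/EI.
The prop prevents deflection at B: R_B = δ_0/δ_{BB} = 688.2/468.3 = 1.47 kN.
Moment equilibrium about A: M_A = Σ(load moments about A) − R_B·L = 47.88 − 1.47×11.2 = 31.42 kN·m.

M_A = 31.42 kN·m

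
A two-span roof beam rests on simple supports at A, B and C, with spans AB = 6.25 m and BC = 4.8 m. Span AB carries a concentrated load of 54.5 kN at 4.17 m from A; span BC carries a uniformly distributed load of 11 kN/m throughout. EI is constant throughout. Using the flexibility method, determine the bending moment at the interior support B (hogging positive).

Insert a hinge at B; M_B is the redundant, and each span becomes simply supported.
End slopes at the hinge B, treating each span as simply supported:
  span AB: point load 54.5 at a = 4.17: Pab(L + a)/(6LEI) = 131.4/EI
  span BC: UDL 11: wL³/(24EI) = 50.69/EI
  relative rotation θ_0 = (131.4 + 50.69)/EI = 182/EI
A unit hogging moment at B produces rotation L₁/(3EI) + L₂/(3EI) = 3.683/EI.
Compatibility: M_B·(L₁+L₂)/(3EI) = θ_0, giving M_B = 49.42 kN·m (hogging).

M_B = 49.42 kN·m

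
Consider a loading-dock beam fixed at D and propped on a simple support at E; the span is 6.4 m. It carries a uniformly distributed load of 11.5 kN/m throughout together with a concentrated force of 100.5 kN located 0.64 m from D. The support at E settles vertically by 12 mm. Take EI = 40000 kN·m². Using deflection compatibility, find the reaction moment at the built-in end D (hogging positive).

M_D = 149 kN·m

Take the reaction at E as the redundant and release it; the primary structure is a cantilever fixed at D.
Free-end deflection of the primary structure under the applied loading (downward +):
  UDL 11.5: wL⁴/(8EI) = 2412/EI
  point load 100.5 at a = 0.64: Pa²(3L − a)/(6EI) = 127.3/EI
  δ_0 = 2539/EI
Tip deflection under a unit load at E: L³/(3EI) = 87.38/EI.
With EI = 40000 kN·m²: δ_0 = 0.063477 m and δ_{EE} = 0.002185 m/kN.
Compatibility — the beam at E must follow the support down by 0.012 m: δ_0 − R_E·δ_{EE} = 0.012, so R_E = (0.063477 − 0.012)/0.002185 = 23.56 kN.
Moment equilibrium about D: M_D = Σ(load moments about D) − R_E·L = 299.8 − 23.56×6.4 = 149 kN·m.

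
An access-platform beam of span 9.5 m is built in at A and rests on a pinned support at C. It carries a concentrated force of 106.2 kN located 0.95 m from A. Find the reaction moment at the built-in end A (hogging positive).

M_A = 86.26 kN·m

Remove the prop at C; the released (primary) structure is a cantilever built in at A.
Deflection at C on the released cantilever, summing each load's contribution:
  point load 106.2 at a = 0.95: Pa²(3L − a)/(6EI) = 440.1/EI
Flexibility coefficient — unit upward force at C: δ_{CC} = L³/(3EI) = 285.8/EI.
Compatibility at C: δ_0 − R_C·δ_{CC} = 0, so R_C = 440.1/285.8 = 1.54 kN.
Moment equilibrium about A: M_A = Σ(load moments about A) − R_C·L = 100.9 − 1.54×9.5 = 86.26 kN·m.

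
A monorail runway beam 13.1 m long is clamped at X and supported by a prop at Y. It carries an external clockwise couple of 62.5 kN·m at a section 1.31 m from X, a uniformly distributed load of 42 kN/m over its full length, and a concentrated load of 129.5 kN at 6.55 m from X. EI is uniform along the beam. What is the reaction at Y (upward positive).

R_Y = 248.2 kN

Take the reaction at Y as the redundant and release it; the primary structure is a cantilever fixed at X.
Downward deflection at the released point Y due to the loads:
  clockwise couple 62.5 at a = 1.31: M₀a(2L − a)/(2EI) = 1019/EI
  UDL 42: wL⁴/(8EI) = 154612/EI
  point load 129.5 at a = 6.55: Pa²(3L − a)/(6EI) = 30326/EI
  δ_0 = 185957/EI
Flexibility coefficient — unit upward force at Y: δ_{YY} = L³/(3EI) = 749.4/EI.
The prop prevents deflection at Y: R_Y = δ_0/δ_{YY} = 185957/749.4 = 248.2 kN.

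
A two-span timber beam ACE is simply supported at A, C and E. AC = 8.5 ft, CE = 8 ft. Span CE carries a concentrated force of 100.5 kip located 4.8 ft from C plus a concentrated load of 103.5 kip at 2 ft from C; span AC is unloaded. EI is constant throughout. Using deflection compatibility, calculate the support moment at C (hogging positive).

Take M_C as the redundant. Released structure: two simple spans AC and CE with a hinge at C.
Discontinuity in slope at C on the released structure — sum the simple-span end rotations:
  span CE: point load 100.5 at a = 4.8: Pab(L + b)/(6LEI) = 360.2/EI
  span CE: point load 103.5 at a = 2: Pab(L + b)/(6LEI) = 362.2/EI
  relative rotation θ_0 = (0 + 722.4)/EI = 722.4/EI
A unit hogging moment at C produces rotation L₁/(3EI) + L₂/(3EI) = 5.5/EI.
Slope continuity at C: θ_0 = M_C·5.5/EI, so M_C = 722.4/5.5 = 131.4 kip·ft (hogging).

M_C = 131.4 kip·ft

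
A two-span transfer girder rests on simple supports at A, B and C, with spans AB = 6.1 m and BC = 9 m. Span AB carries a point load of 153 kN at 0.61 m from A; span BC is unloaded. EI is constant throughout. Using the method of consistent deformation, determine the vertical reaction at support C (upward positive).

R_C = -2.074 kN

Take M_B as the redundant. Released structure: two simple spans AB and BC with a hinge at B.
Discontinuity in slope at B on the released structure — sum the simple-span end rotations:
  span AB: point load 153 at a = 0.61: Pab(L + a)/(6LEI) = 93.94/EI
  relative rotation θ_0 = (93.94 + 0)/EI = 93.94/EI
A unit hogging moment at B produces rotation L₁/(3EI) + L₂/(3EI) = 5.033/EI.
Compatibility: M_B·(L₁+L₂)/(3EI) = θ_0, giving M_B = 18.66 kN·m (hogging).
Span BC, ΣM about C: R_B^{BC}·9 = 0 + 18.66, so R_B^{BC} = 2.074 kN and R_C = 0 − 2.074 = -2.074 kN.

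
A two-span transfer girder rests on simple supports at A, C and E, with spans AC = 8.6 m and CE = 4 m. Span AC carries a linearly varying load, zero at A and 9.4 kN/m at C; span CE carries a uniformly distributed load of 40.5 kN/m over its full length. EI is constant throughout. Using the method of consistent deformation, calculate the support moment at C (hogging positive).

M_C = 57.35 kN·m

Take M_C as the redundant. Released structure: two simple spans AC and CE with a hinge at C.
Rotations at C on the released spans (each span's end-slope, ×1/EI):
  span AC: triangular load, peak 9.4: w₀L³/(45EI) = 132.9/EI
  span CE: UDL 40.5: wL³/(24EI) = 108/EI
  relative rotation θ_0 = (132.9 + 108)/EI = 240.9/EI
A unit hogging moment at C produces rotation L₁/(3EI) + L₂/(3EI) = 4.2/EI.
Slope continuity at C: θ_0 = M_C·4.2/EI, so M_C = 240.9/4.2 = 57.35 kN·m (hogging).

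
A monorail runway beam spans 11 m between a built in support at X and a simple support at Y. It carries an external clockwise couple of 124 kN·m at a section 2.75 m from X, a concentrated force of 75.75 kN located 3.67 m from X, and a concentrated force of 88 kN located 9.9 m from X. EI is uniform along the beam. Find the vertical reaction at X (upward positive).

R_X = 70.27 kN

Take the reaction at Y as the redundant and release it; the primary structure is a cantilever fixed at X.
Downward deflection at the released point Y due to the loads:
  clockwise couple 124 at a = 2.75: M₀a(2L − a)/(2EI) = 3282/EI
  point load 75.75 at a = 3.67: Pa²(3L − a)/(6EI) = 4987/EI
  point load 88 at a = 9.9: Pa²(3L − a)/(6EI) = 33206/EI
  δ_0 = 41475/EI
Tip deflection under a unit load at Y: L³/(3EI) = 443.7/EI.
Compatibility at Y: δ_0 − R_Y·δ_{YY} = 0, so R_Y = 41475/443.7 = 93.48 kN.
Vertical equilibrium: R_X = ΣP − R_Y = 163.8 − 93.48 = 70.27 kN.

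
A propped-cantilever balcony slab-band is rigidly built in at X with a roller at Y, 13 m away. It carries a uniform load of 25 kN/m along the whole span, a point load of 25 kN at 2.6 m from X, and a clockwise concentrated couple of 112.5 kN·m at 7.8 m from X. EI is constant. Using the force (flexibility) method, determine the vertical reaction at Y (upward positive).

R_Y = 134.2 kN

Choose R_Y as the redundant. The primary structure is the cantilever fixed at X.
Primary-structure tip deflection at Y by superposition:
  UDL 25: wL⁴/(8EI) = 89253/EI
  point load 25 at a = 2.6: Pa²(3L − a)/(6EI) = 1025/EI
  clockwise couple 112.5 at a = 7.8: M₀a(2L − a)/(2EI) = 7985/EI
  δ_0 = 98264/EI
Tip deflection under a unit load at Y: L³/(3EI) = 732.3/EI.
Compatibility at Y: δ_0 − R_Y·δ_{YY} = 0, so R_Y = 98264/732.3 = 134.2 kN.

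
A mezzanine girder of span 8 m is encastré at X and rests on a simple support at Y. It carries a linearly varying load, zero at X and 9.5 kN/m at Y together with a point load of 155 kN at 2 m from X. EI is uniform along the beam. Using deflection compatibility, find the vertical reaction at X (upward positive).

R_X = 158.8 kN

Remove the prop at Y; the released (primary) structure is a cantilever built in at X.
Primary-structure tip deflection at Y by superposition:
  triangular load, peak 9.5 at the free end: 11w₀L⁴/(120EI) = 3567/EI
  point load 155 at a = 2: Pa²(3L − a)/(6EI) = 2273/EI
  δ_0 = 5840/EI
Flexibility coefficient — unit upward force at Y: δ_{YY} = L³/(3EI) = 170.7/EI.
Compatibility at Y: δ_0 − R_Y·δ_{YY} = 0, so R_Y = 5840/170.7 = 34.22 kN.
Vertical equilibrium: R_X = ΣP − R_Y = 193 − 34.22 = 158.8 kN.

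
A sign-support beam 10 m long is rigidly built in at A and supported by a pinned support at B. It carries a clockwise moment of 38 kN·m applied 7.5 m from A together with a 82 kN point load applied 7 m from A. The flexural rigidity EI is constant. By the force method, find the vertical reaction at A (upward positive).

R_A = 30.45 kN

Remove the prop at B; the released (primary) structure is a cantilever built in at A.
Primary-structure tip deflection at B by superposition:
  clockwise couple 38 at a = 7.5: M₀a(2L − a)/(2EI) = 1781/EI
  point load 82 at a = 7: Pa²(3L − a)/(6EI) = 15402/EI
  δ_0 = 17184/EI
Flexibility coefficient — unit upward force at B: δ_{BB} = L³/(3EI) = 333.3/EI.
Compatibility at B: δ_0 − R_B·δ_{BB} = 0, so R_B = 17184/333.3 = 51.55 kN.
Vertical equilibrium: R_A = ΣP − R_B = 82 − 51.55 = 30.45 kN.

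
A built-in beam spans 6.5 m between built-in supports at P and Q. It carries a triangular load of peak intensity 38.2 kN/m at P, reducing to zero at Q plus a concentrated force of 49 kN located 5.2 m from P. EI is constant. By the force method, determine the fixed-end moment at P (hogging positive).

M_P = 90.89 kN·m

Take the two fixed-end moments M_P, M_Q as redundants; the released structure is the simple span PQ.
End rotations of the released simple span under the applied load (×1/EI):
  at P: triangular load, peak 38.2: w₀L³/(45EI) = 233.1/EI
  at Q: triangular load, peak 38.2: 7w₀L³/(360EI) = 204/EI
  at P: point load 49 at a = 5.2: Pab(L + b)/(6LEI) = 66.25/EI
  at Q: point load 49 at a = 5.2: Pab(L + a)/(6LEI) = 99.37/EI
  θ_P0 = 299.4/EI,  θ_Q0 = 303.4/EI
Flexibility coefficients: a unit moment at one end gives L/(3EI) there and L/(6EI) at the far end, so f₁₁ = f₂₂ = 2.167/EI and f₁₂ = f₂₁ = 1.083/EI.
Compatibility — zero rotation at each built-in end:
  2.167 M_P + 1.083 M_Q = 299.4
  1.083 M_P + 2.167 M_Q = 303.4
Solving the pair gives M_P = 90.89 kN·m and M_Q = 94.57 kN·m (hogging).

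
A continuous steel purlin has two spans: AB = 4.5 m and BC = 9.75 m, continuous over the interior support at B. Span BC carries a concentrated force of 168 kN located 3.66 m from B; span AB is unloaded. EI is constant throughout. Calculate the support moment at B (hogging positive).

M_B = 213.5 kN·m

Take M_B as the redundant. Released structure: two simple spans AB and BC with a hinge at B.
End slopes at the hinge B, treating each span as simply supported:
  span BC: point load 168 at a = 3.66: Pab(L + b)/(6LEI) = 1014/EI
  relative rotation θ_0 = (0 + 1014)/EI = 1014/EI
A unit hogging moment at B produces rotation L₁/(3EI) + L₂/(3EI) = 4.75/EI.
Slope continuity at B: θ_0 = M_B·4.75/EI, so M_B = 1014/4.75 = 213.5 kN·m (hogging).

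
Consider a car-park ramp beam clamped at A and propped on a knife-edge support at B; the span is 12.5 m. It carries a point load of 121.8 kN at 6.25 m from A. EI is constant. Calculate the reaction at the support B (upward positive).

R_B = 38.06 kN

Remove the prop at B; the released (primary) structure is a cantilever built in at A.
Free-end deflection of the primary structure under the applied loading (downward +):
  point load 121.8 at a = 6.25: Pa²(3L − a)/(6EI) = 24780/EI
Flexibility coefficient — unit upward force at B: δ_{BB} = L³/(3EI) = 651/EI.
Compatibility at B: δ_0 − R_B·δ_{BB} = 0, so R_B = 24780/651 = 38.06 kN.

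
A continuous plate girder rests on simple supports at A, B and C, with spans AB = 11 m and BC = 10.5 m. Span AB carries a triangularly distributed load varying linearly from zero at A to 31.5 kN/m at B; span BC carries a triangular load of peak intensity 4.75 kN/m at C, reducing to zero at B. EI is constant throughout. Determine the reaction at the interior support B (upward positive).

Insert a hinge at B; M_B is the redundant, and each span becomes simply supported.
End slopes at the hinge B, treating each span as simply supported:
  span AB: triangular load, peak 31.5: w₀L³/(45EI) = 931.7/EI
  span BC: triangular load, peak 4.75: 7w₀L³/(360EI) = 106.9/EI
  relative rotation θ_0 = (931.7 + 106.9)/EI = 1039/EI
A unit hogging moment at B produces rotation L₁/(3EI) + L₂/(3EI) = 7.167/EI.
Compatibility: M_B·(L₁+L₂)/(3EI) = θ_0, giving M_B = 144.9 kN·m (hogging).
Span AB, ΣM about A with M_B applied at B: R_B^{AB}·11 = 1270 + 144.9, so R_B^{AB} = 128.7 kN and R_A = 173.2 − 128.7 = 44.58 kN.
Span BC, ΣM about C: R_B^{BC}·10.5 = 87.28 + 144.9, so R_B^{BC} = 22.11 kN and R_C = 24.94 − 22.11 = 2.823 kN.
R_B = 128.7 + 22.11 = 150.8 kN.

R_B = 150.8 kN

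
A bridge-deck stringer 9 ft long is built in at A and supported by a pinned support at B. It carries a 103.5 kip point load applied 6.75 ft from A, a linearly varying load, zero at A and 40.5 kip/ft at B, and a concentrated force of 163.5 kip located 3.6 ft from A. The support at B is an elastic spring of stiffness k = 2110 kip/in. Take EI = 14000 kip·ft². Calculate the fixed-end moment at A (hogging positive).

M_A = 587.1 kip·ft

Release the roller at B. Primary structure: cantilever fixed at A.
Free-end deflection of the primary structure under the applied loading (downward +):
  point load 103.5 at a = 6.75: Pa²(3L − a)/(6EI) = 15916/EI
  triangular load, peak 40.5 at the free end: 11w₀L⁴/(120EI) = 24358/EI
  point load 163.5 at a = 3.6: Pa²(3L − a)/(6EI) = 8264/EI
  δ_0 = 48537/EI
Tip deflection under a unit load at B: L³/(3EI) = 243/EI.
With EI = 14000 kip·ft²: δ_0 = 3.4669 ft and δ_{BB} = 0.017357 ft/kip.
Compatibility — the spring shortens by R_B/k under the reaction it provides: δ_0 − R_B·δ_{BB} = R_B/k. With 1/k = 1/(2110×12) ft/kip = 0.000039 ft/kip, R_B = δ_0 / (δ_{BB} + 1/k) = 3.4669 / (0.017357 + 0.000039) = 199.3 kip.
Moment equilibrium about A: M_A = Σ(load moments about A) − R_B·L = 2381 − 199.3×9 = 587.1 kip·ft.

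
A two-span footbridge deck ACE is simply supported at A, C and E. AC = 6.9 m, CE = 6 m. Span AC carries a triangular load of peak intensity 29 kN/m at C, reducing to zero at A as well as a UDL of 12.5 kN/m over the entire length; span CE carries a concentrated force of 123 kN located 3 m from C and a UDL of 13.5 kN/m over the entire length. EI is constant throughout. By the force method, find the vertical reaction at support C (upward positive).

R_C = 268.4 kN

Release continuity at C by inserting a hinge; the redundant is the internal moment M_C. The primary structure is two simply-supported spans AC and CE.
Discontinuity in slope at C on the released structure — sum the simple-span end rotations:
  span AC: triangular load, peak 29: w₀L³/(45EI) = 211.7/EI
  span AC: UDL 12.5: wL³/(24EI) = 171.1/EI
  span CE: point load 123 at a = 3: Pab(L + b)/(6LEI) = 276.8/EI
  span CE: UDL 13.5: wL³/(24EI) = 121.5/EI
  relative rotation θ_0 = (382.8 + 398.2)/EI = 781.1/EI
A unit hogging moment at C produces rotation L₁/(3EI) + L₂/(3EI) = 4.3/EI.
Slope continuity at C: θ_0 = M_C·4.3/EI, so M_C = 781.1/4.3 = 181.6 kN·m (hogging).
Span AC, ΣM about A with M_C applied at C: R_C^{AC}·6.9 = 757.8 + 181.6, so R_C^{AC} = 136.1 kN and R_A = 186.3 − 136.1 = 50.15 kN.
Span CE, ΣM about E: R_C^{CE}·6 = 612 + 181.6, so R_C^{CE} = 132.3 kN and R_E = 204 − 132.3 = 71.73 kN.
R_C = 136.1 + 132.3 = 268.4 kN.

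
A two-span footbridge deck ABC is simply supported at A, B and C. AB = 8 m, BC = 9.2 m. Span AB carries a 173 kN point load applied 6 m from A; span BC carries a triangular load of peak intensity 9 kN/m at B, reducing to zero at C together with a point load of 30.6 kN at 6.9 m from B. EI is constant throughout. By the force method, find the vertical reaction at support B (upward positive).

Insert a hinge at B; M_B is the redundant, and each span becomes simply supported.
Discontinuity in slope at B on the released structure — sum the simple-span end rotations:
  span AB: point load 173 at a = 6: Pab(L + a)/(6LEI) = 605.5/EI
  span BC: triangular load, peak 9: w₀L³/(45EI) = 155.7/EI
  span BC: point load 30.6 at a = 6.9: Pab(L + b)/(6LEI) = 101.2/EI
  relative rotation θ_0 = (605.5 + 256.9)/EI = 862.4/EI
A unit hogging moment at B produces rotation L₁/(3EI) + L₂/(3EI) = 5.733/EI.
Compatibility: M_B·(L₁+L₂)/(3EI) = θ_0, giving M_B = 150.4 kN·m (hogging).
Span AB, ΣM about A with M_B applied at B: R_B^{AB}·8 = 1038 + 150.4, so R_B^{AB} = 148.6 kN and R_A = 173 − 148.6 = 24.45 kN.
Span BC, ΣM about C: R_B^{BC}·9.2 = 324.3 + 150.4, so R_B^{BC} = 51.6 kN and R_C = 72 − 51.6 = 20.4 kN.
R_B = 148.6 + 51.6 = 200.2 kN.

R_B = 200.2 kN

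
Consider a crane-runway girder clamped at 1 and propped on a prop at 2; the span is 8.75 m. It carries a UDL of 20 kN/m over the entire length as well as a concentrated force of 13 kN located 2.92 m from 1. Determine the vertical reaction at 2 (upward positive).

Remove the prop at 2; the released (primary) structure is a cantilever built in at 1.
Downward deflection at the released point 2 due to the loads:
  UDL 20: wL⁴/(8EI) = 14655/EI
  point load 13 at a = 2.92: Pa²(3L − a)/(6EI) = 431/EI
  δ_0 = 15086/EI
Flexibility coefficient — unit upward force at 2: δ_{22} = L³/(3EI) = 223.3/EI.
The prop prevents deflection at 2: R_2 = δ_0/δ_{22} = 15086/223.3 = 67.56 kN.

R_2 = 67.56 kN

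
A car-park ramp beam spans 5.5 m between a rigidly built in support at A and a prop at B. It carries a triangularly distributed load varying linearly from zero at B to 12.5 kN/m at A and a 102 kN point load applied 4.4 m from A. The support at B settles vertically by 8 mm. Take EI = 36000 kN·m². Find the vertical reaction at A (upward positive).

Take the reaction at B as the redundant and release it; the primary structure is a cantilever fixed at A.
Downward deflection at the released point B due to the loads:
  triangular load, peak 12.5 at the fixed end: w₀L⁴/(30EI) = 381.3/EI
  point load 102 at a = 4.4: Pa²(3L − a)/(6EI) = 3982/EI
  δ_0 = 4364/EI
Flexibility coefficient — unit upward force at B: δ_{BB} = L³/(3EI) = 55.46/EI.
With EI = 36000 kN·m²: δ_0 = 0.12121 m and δ_{BB} = 0.001541 m/kN.
Compatibility — the beam at B must follow the support down by 0.008 m: δ_0 − R_B·δ_{BB} = 0.008, so R_B = (0.12121 − 0.008)/0.001541 = 73.49 kN.
Vertical equilibrium: R_A = ΣP − R_B = 136.4 − 73.49 = 62.89 kN.

R_A = 62.89 kN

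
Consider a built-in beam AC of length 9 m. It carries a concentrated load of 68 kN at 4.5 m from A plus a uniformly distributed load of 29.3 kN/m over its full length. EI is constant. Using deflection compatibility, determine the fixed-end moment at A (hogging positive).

Release both end moments; the primary structure is a simply-supported span AC with redundants M_A and M_C.
End rotations of the released simple span under the applied load (×1/EI):
  at A: point load 68 at a = 4.5: Pab(L + b)/(6LEI) = 344.2/EI
  at C: point load 68 at a = 4.5: Pab(L + a)/(6LEI) = 344.2/EI
  at A: UDL 29.3: wL³/(24EI) = 890/EI
  at C: UDL 29.3: wL³/(24EI) = 890/EI
  θ_A0 = 1234/EI,  θ_C0 = 1234/EI
Flexibility coefficients: a unit moment at one end gives L/(3EI) there and L/(6EI) at the far end, so f₁₁ = f₂₂ = 3/EI and f₁₂ = f₂₁ = 1.5/EI.
Compatibility — zero rotation at each built-in end:
  3 M_A + 1.5 M_C = 1234
  1.5 M_A + 3 M_C = 1234
Solving the pair gives M_A = 274.3 kN·m and M_C = 274.3 kN·m (hogging).

M_A = 274.3 kN·m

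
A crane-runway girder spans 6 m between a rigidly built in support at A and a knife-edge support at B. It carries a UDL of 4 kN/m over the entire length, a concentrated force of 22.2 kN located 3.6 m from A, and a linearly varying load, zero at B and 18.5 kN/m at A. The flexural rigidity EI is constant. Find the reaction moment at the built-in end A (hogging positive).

Release the roller at B. Primary structure: cantilever fixed at A.
Primary-structure tip deflection at B by superposition:
  UDL 4: wL⁴/(8EI) = 648/EI
  point load 22.2 at a = 3.6: Pa²(3L − a)/(6EI) = 690.5/EI
  triangular load, peak 18.5 at the fixed end: w₀L⁴/(30EI) = 799.2/EI
  δ_0 = 2138/EI
Flexibility coefficient — unit upward force at B: δ_{BB} = L³/(3EI) = 72/EI.
The prop prevents deflection at B: R_B = δ_0/δ_{BB} = 2138/72 = 29.69 kN.
Moment equilibrium about A: M_A = Σ(load moments about A) − R_B·L = 262.9 − 29.69×6 = 84.78 kN·m.

M_A = 84.78 kN·m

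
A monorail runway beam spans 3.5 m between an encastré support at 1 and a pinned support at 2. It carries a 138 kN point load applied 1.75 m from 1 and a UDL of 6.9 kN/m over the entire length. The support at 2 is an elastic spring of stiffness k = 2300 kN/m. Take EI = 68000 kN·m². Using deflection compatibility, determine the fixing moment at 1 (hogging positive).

M_1 = 224.2 kN·m

Release the roller at 2. Primary structure: cantilever fixed at 1.
Deflection at 2 on the released cantilever, summing each load's contribution:
  point load 138 at a = 1.75: Pa²(3L − a)/(6EI) = 616.3/EI
  UDL 6.9: wL⁴/(8EI) = 129.4/EI
  δ_0 = 745.8/EI
Tip deflection under a unit load at 2: L³/(3EI) = 14.29/EI.
With EI = 68000 kN·m²: δ_0 = 0.010967 m and δ_{22} = 0.00021 m/kN.
Compatibility — the spring shortens by R_2/k under the reaction it provides: δ_0 − R_2·δ_{22} = R_2/k. With 1/k = 0.000435 m/kN, R_2 = δ_0 / (δ_{22} + 1/k) = 0.010967 / (0.00021 + 0.000435) = 17 kN.
Moment equilibrium about 1: M_1 = Σ(load moments about 1) − R_2·L = 283.8 − 17×3.5 = 224.2 kN·m.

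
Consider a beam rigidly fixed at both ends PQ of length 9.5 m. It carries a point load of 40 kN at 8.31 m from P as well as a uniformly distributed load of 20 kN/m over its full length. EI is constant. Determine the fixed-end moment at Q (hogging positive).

M_Q = 186.8 kN·m

Take the two fixed-end moments M_P, M_Q as redundants; the released structure is the simple span PQ.
End rotations of the released simple span under the applied load (×1/EI):
  at P: point load 40 at a = 8.31: Pab(L + b)/(6LEI) = 74.18/EI
  at Q: point load 40 at a = 8.31: Pab(L + a)/(6LEI) = 123.6/EI
  at P: UDL 20: wL³/(24EI) = 714.5/EI
  at Q: UDL 20: wL³/(24EI) = 714.5/EI
  θ_P0 = 788.7/EI,  θ_Q0 = 838.1/EI
Flexibility coefficients: a unit moment at one end gives L/(3EI) there and L/(6EI) at the far end, so f₁₁ = f₂₂ = 3.167/EI and f₁₂ = f₂₁ = 1.583/EI.
Compatibility — zero rotation at each built-in end:
  3.167 M_P + 1.583 M_Q = 788.7
  1.583 M_P + 3.167 M_Q = 838.1
Solving the pair gives M_P = 155.6 kN·m and M_Q = 186.8 kN·m (hogging).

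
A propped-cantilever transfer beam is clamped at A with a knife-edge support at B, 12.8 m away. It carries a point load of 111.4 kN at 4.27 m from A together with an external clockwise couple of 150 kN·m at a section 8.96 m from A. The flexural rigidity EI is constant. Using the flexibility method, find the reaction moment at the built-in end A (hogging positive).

M_A = 209.4 kN·m

Choose R_B as the redundant. The primary structure is the cantilever fixed at A.
Deflection at B on the released cantilever, summing each load's contribution:
  point load 111.4 at a = 4.27: Pa²(3L − a)/(6EI) = 11554/EI
  clockwise couple 150 at a = 8.96: M₀a(2L − a)/(2EI) = 11182/EI
  δ_0 = 22736/EI
Tip deflection under a unit load at B: L³/(3EI) = 699.1/EI.
Compatibility at B: δ_0 − R_B·δ_{BB} = 0, so R_B = 22736/699.1 = 32.52 kN.
Moment equilibrium about A: M_A = Σ(load moments about A) − R_B·L = 625.7 − 32.52×12.8 = 209.4 kN·m.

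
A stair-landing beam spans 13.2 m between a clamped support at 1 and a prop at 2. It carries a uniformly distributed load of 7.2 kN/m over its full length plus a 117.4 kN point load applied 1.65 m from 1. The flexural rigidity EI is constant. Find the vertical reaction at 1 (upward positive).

Choose R_2 as the redundant. The primary structure is the cantilever fixed at 1.
Free-end deflection of the primary structure under the applied loading (downward +):
  UDL 7.2: wL⁴/(8EI) = 27324/EI
  point load 117.4 at a = 1.65: Pa²(3L − a)/(6EI) = 2022/EI
  δ_0 = 29345/EI
Tip deflection under a unit load at 2: L³/(3EI) = 766.7/EI.
The prop prevents deflection at 2: R_2 = δ_0/δ_{22} = 29345/766.7 = 38.28 kN.
Vertical equilibrium: R_1 = ΣP − R_2 = 212.4 − 38.28 = 174.2 kN.

R_1 = 174.2 kN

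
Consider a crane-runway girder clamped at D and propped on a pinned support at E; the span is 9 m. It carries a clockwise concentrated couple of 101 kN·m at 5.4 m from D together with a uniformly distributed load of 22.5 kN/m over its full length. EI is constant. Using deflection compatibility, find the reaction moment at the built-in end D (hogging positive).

Take the reaction at E as the redundant and release it; the primary structure is a cantilever fixed at D.
Downward deflection at the released point E due to the loads:
  clockwise couple 101 at a = 5.4: M₀a(2L − a)/(2EI) = 3436/EI
  UDL 22.5: wL⁴/(8EI) = 18453/EI
  δ_0 = 21889/EI
Flexibility coefficient — unit upward force at E: δ_{EE} = L³/(3EI) = 243/EI.
Compatibility at E: δ_0 − R_E·δ_{EE} = 0, so R_E = 21889/243 = 90.08 kN.
Moment equilibrium about D: M_D = Σ(load moments about D) − R_E·L = 1012 − 90.08×9 = 201.6 kN·m.

M_D = 201.6 kN·m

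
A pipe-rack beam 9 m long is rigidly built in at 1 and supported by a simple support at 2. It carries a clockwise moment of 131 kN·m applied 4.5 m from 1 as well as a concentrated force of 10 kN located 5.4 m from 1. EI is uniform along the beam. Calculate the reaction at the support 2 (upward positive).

R_2 = 20.7 kN

Choose R_2 as the redundant. The primary structure is the cantilever fixed at 1.
Primary-structure tip deflection at 2 by superposition:
  clockwise couple 131 at a = 4.5: M₀a(2L − a)/(2EI) = 3979/EI
  point load 10 at a = 5.4: Pa²(3L − a)/(6EI) = 1050/EI
  δ_0 = 5029/EI
Tip deflection under a unit load at 2: L³/(3EI) = 243/EI.
The prop prevents deflection at 2: R_2 = δ_0/δ_{22} = 5029/243 = 20.7 kN.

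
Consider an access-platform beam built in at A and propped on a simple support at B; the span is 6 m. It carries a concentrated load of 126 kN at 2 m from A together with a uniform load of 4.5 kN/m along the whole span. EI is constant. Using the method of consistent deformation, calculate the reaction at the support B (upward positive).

R_B = 28.79 kN

Remove the prop at B; the released (primary) structure is a cantilever built in at A.
Primary-structure tip deflection at B by superposition:
  point load 126 at a = 2: Pa²(3L − a)/(6EI) = 1344/EI
  UDL 4.5: wL⁴/(8EI) = 729/EI
  δ_0 = 2073/EI
Flexibility coefficient — unit upward force at B: δ_{BB} = L³/(3EI) = 72/EI.
Compatibility at B: δ_0 − R_B·δ_{BB} = 0, so R_B = 2073/72 = 28.79 kN.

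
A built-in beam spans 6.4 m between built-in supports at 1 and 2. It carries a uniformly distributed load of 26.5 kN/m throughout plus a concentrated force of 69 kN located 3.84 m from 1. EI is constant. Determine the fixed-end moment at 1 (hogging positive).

Take the two fixed-end moments M_1, M_2 as redundants; the released structure is the simple span 12.
Simple-span end rotations at 1 and 2 under the given loads:
  at 1: UDL 26.5: wL³/(24EI) = 289.5/EI
  at 2: UDL 26.5: wL³/(24EI) = 289.5/EI
  at 1: point load 69 at a = 3.84: Pab(L + b)/(6LEI) = 158.3/EI
  at 2: point load 69 at a = 3.84: Pab(L + a)/(6LEI) = 180.9/EI
  θ_10 = 447.7/EI,  θ_20 = 470.3/EI
Flexibility coefficients: a unit moment at one end gives L/(3EI) there and L/(6EI) at the far end, so f₁₁ = f₂₂ = 2.133/EI and f₁₂ = f₂₁ = 1.067/EI.
Compatibility — zero rotation at each built-in end:
  2.133 M_1 + 1.067 M_2 = 447.7
  1.067 M_1 + 2.133 M_2 = 470.3
Solving the pair gives M_1 = 132.8 kN·m and M_2 = 154 kN·m (hogging).

M_1 = 132.8 kN·m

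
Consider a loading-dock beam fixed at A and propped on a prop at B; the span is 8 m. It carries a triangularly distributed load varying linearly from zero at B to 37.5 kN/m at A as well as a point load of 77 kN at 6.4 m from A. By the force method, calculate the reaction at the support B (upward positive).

Release the roller at B. Primary structure: cantilever fixed at A.
Free-end deflection of the primary structure under the applied loading (downward +):
  triangular load, peak 37.5 at the fixed end: w₀L⁴/(30EI) = 5120/EI
  point load 77 at a = 6.4: Pa²(3L − a)/(6EI) = 9251/EI
  δ_0 = 14371/EI
Flexibility coefficient — unit upward force at B: δ_{BB} = L³/(3EI) = 170.7/EI.
Compatibility at B: δ_0 − R_B·δ_{BB} = 0, so R_B = 14371/170.7 = 84.21 kN.

R_B = 84.21 kN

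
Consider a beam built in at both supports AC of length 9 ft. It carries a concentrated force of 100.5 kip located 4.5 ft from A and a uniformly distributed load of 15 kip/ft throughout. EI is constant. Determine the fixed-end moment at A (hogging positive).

Take the two fixed-end moments M_A, M_C as redundants; the released structure is the simple span AC.
End rotations of the released simple span under the applied load (×1/EI):
  at A: point load 100.5 at a = 4.5: Pab(L + b)/(6LEI) = 508.8/EI
  at C: point load 100.5 at a = 4.5: Pab(L + a)/(6LEI) = 508.8/EI
  at A: UDL 15: wL³/(24EI) = 455.6/EI
  at C: UDL 15: wL³/(24EI) = 455.6/EI
  θ_A0 = 964.4/EI,  θ_C0 = 964.4/EI
Flexibility coefficients: a unit moment at one end gives L/(3EI) there and L/(6EI) at the far end, so f₁₁ = f₂₂ = 3/EI and f₁₂ = f₂₁ = 1.5/EI.
Compatibility — zero rotation at each built-in end:
  3 M_A + 1.5 M_C = 964.4
  1.5 M_A + 3 M_C = 964.4
Solving the pair gives M_A = 214.3 kip·ft and M_C = 214.3 kip·ft (hogging).

M_A = 214.3 kip·ft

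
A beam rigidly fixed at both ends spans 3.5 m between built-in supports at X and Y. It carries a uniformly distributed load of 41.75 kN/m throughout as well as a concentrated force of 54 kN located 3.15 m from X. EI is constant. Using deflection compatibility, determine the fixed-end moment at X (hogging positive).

Take the two fixed-end moments M_X, M_Y as redundants; the released structure is the simple span XY.
End rotations of the released simple span under the applied load (×1/EI):
  at X: UDL 41.75: wL³/(24EI) = 74.58/EI
  at Y: UDL 41.75: wL³/(24EI) = 74.58/EI
  at X: point load 54 at a = 3.15: Pab(L + b)/(6LEI) = 10.91/EI
  at Y: point load 54 at a = 3.15: Pab(L + a)/(6LEI) = 18.85/EI
  θ_X0 = 85.5/EI,  θ_Y0 = 93.44/EI
Flexibility coefficients: a unit moment at one end gives L/(3EI) there and L/(6EI) at the far end, so f₁₁ = f₂₂ = 1.167/EI and f₁₂ = f₂₁ = 0.5833/EI.
Compatibility — zero rotation at each built-in end:
  1.167 M_X + 0.5833 M_Y = 85.5
  0.5833 M_X + 1.167 M_Y = 93.44
Solving the pair gives M_X = 44.32 kN·m and M_Y = 57.93 kN·m (hogging).

M_X = 44.32 kN·m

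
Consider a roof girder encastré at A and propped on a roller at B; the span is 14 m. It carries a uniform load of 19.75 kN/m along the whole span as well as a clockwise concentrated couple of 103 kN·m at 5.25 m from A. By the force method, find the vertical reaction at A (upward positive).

R_A = 166.1 kN

Remove the prop at B; the released (primary) structure is a cantilever built in at A.
Primary-structure tip deflection at B by superposition:
  UDL 19.75: wL⁴/(8EI) = 94840/EI
  clockwise couple 103 at a = 5.25: M₀a(2L − a)/(2EI) = 6151/EI
  δ_0 = 100991/EI
Tip deflection under a unit load at B: L³/(3EI) = 914.7/EI.
Compatibility at B: δ_0 − R_B·δ_{BB} = 0, so R_B = 100991/914.7 = 110.4 kN.
Vertical equilibrium: R_A = ΣP − R_B = 276.5 − 110.4 = 166.1 kN.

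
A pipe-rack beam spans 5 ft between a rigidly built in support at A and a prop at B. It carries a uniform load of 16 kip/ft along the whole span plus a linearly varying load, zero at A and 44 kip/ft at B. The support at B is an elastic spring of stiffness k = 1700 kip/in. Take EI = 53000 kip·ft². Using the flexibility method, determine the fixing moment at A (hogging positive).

M_A = 140.7 kip·ft

Release the roller at B. Primary structure: cantilever fixed at A.
Free-end deflection of the primary structure under the applied loading (downward +):
  UDL 16: wL⁴/(8EI) = 1250/EI
  triangular load, peak 44 at the free end: 11w₀L⁴/(120EI) = 2521/EI
  δ_0 = 3771/EI
Flexibility coefficient — unit upward force at B: δ_{BB} = L³/(3EI) = 41.67/EI.
With EI = 53000 kip·ft²: δ_0 = 0.071148 ft and δ_{BB} = 0.000786 ft/kip.
Compatibility — the spring shortens by R_B/k under the reaction it provides: δ_0 − R_B·δ_{BB} = R_B/k. With 1/k = 1/(1700×12) ft/kip = 0.000049 ft/kip, R_B = δ_0 / (δ_{BB} + 1/k) = 0.071148 / (0.000786 + 0.000049) = 85.19 kip.
Moment equilibrium about A: M_A = Σ(load moments about A) − R_B·L = 566.7 − 85.19×5 = 140.7 kip·ft.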